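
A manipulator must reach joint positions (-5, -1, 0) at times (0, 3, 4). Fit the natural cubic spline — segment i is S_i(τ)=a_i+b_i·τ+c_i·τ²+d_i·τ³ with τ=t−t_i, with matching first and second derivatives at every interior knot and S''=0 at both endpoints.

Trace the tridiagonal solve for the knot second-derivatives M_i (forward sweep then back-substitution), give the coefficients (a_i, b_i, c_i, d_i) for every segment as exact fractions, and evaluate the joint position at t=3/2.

  seg 0: a=-5 b=35/24 c=0 d=-1/72
  seg 1: a=-1 b=13/12 c=-1/8 d=1/24
S(3/2) = -183/64

Δ: Δ0=4/3, Δ1=1
row 1: diag=8, rhs=-2; c'=1/8, d'=-1/4
back: M1=-1/4
M: M0=0, M1=-1/4, M2=0
seg 0: a=-5, c=M0/2=0, d=(M1−M0)/(6·3)=-1/72, b=Δ0−h0·(2M0+M1)/6=35/24
seg 1: a=-1, c=M1/2=-1/8, d=(M2−M1)/(6·1)=1/24, b=Δ1−h1·(2M1+M2)/6=13/12
t_q=3/2 → seg 0, τ=3/2; S=-5+35/24·τ+0·τ²+-1/72·τ³=-183/64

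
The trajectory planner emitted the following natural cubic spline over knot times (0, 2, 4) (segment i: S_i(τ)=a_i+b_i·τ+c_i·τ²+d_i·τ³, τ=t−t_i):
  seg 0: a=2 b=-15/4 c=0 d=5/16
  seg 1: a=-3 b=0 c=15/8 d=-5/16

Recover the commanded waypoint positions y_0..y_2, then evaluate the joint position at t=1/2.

y_0 = S_0(0) = a_0 = 2
y_1 = S_1(0) = a_1 = -3
y_2 = S_1(2) = 2
t_q=1/2 is in segment 0 (τ=1/2); S_0(τ)=21/128

y_0=2 y_1=-3 y_2=2
S(1/2) = 21/128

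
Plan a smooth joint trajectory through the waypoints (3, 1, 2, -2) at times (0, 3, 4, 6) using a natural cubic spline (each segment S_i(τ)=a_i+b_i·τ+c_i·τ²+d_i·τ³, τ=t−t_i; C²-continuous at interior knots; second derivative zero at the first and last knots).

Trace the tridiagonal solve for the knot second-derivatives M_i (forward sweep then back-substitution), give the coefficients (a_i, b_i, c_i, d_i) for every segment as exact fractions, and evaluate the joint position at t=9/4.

Δ: Δ0=-2/3, Δ1=1, Δ2=-2
row 1: diag=8, rhs=10; c'=1/8, d'=5/4
row 2: denom=6−1·1/8=47/8; d'=(-18−1·5/4)/(47/8)=-154/47
back: M2=-154/47
back: M1=5/4−1/8·-154/47=78/47
M: M0=0, M1=78/47, M2=-154/47, M3=0
seg 0: a=3, c=M0/2=0, d=(M1−M0)/(6·3)=13/141, b=Δ0−h0·(2M0+M1)/6=-211/141
seg 1: a=1, c=M1/2=39/47, d=(M2−M1)/(6·1)=-116/141, b=Δ1−h1·(2M1+M2)/6=140/141
seg 2: a=2, c=M2/2=-77/47, d=(M3−M2)/(6·2)=77/282, b=Δ2−h2·(2M2+M3)/6=26/141
t_q=9/4 → seg 0, τ=9/4; S=3+-211/141·τ+0·τ²+13/141·τ³=2055/3008

  seg 0: a=3 b=-211/141 c=0 d=13/141
  seg 1: a=1 b=140/141 c=39/47 d=-116/141
  seg 2: a=2 b=26/141 c=-77/47 d=77/282
S(9/4) = 2055/3008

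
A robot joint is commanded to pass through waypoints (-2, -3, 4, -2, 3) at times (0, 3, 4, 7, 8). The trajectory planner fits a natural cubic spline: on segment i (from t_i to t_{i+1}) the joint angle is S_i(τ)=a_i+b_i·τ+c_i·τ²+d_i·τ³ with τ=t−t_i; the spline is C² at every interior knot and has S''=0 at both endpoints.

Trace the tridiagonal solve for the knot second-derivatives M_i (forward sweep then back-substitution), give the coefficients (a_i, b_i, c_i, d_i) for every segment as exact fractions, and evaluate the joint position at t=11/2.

  seg 0: a=-2 b=-1633/432 c=0 d=1489/3888
  seg 1: a=-3 b=1417/216 c=1489/432 d=-433/144
  seg 2: a=4 b=1915/432 c=-301/54 d=4445/3888
  seg 3: a=-2 b=401/216 c=679/144 d=-679/432
S(11/2) = 755/384

Δ: Δ0=-1/3, Δ1=7, Δ2=-2, Δ3=5
row 1: diag=8, rhs=44; c'=1/8, d'=11/2
row 2: denom=8−1·1/8=63/8; d'=(-54−1·11/2)/(63/8)=-68/9
row 3: denom=8−3·8/21=48/7; d'=(42−3·-68/9)/(48/7)=679/72
back: M3=679/72
back: M2=-68/9−8/21·679/72=-301/27
back: M1=11/2−1/8·-301/27=1489/216
M: M0=0, M1=1489/216, M2=-301/27, M3=679/72, M4=0
seg 0: a=-2, c=M0/2=0, d=(M1−M0)/(6·3)=1489/3888, b=Δ0−h0·(2M0+M1)/6=-1633/432
seg 1: a=-3, c=M1/2=1489/432, d=(M2−M1)/(6·1)=-433/144, b=Δ1−h1·(2M1+M2)/6=1417/216
seg 2: a=4, c=M2/2=-301/54, d=(M3−M2)/(6·3)=4445/3888, b=Δ2−h2·(2M2+M3)/6=1915/432
seg 3: a=-2, c=M3/2=679/144, d=(M4−M3)/(6·1)=-679/432, b=Δ3−h3·(2M3+M4)/6=401/216
t_q=11/2 → seg 2, τ=3/2; S=4+1915/432·τ+-301/54·τ²+4445/3888·τ³=755/384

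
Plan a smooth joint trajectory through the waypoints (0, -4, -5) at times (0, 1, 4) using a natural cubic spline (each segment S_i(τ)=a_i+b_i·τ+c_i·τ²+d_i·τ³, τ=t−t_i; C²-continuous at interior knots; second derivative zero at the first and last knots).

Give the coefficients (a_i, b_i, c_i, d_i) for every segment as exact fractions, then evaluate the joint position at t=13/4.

Δ: Δ0=-4, Δ1=-1/3
row 1: diag=8, rhs=22; c'=3/8, d'=11/4
back: M1=11/4
M: M0=0, M1=11/4, M2=0
seg 0: a=0, c=M0/2=0, d=(M1−M0)/(6·1)=11/24, b=Δ0−h0·(2M0+M1)/6=-107/24
seg 1: a=-4, c=M1/2=11/8, d=(M2−M1)/(6·3)=-11/72, b=Δ1−h1·(2M1+M2)/6=-37/12
t_q=13/4 → seg 1, τ=9/4; S=-4+-37/12·τ+11/8·τ²+-11/72·τ³=-2927/512

  seg 0: a=0 b=-107/24 c=0 d=11/24
  seg 1: a=-4 b=-37/12 c=11/8 d=-11/72
S(13/4) = -2927/512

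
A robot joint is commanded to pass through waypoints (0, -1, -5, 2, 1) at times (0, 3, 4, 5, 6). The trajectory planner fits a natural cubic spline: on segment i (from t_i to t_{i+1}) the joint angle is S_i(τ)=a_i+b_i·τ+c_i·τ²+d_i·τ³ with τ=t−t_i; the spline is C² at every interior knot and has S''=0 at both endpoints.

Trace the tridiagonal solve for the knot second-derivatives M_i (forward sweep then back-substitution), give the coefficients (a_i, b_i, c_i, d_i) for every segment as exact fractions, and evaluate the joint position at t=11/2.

  seg 0: a=0 b=847/348 c=0 d=-107/348
  seg 1: a=-1 b=-1021/174 c=-321/116 d=1613/348
  seg 2: a=-5 b=871/348 c=323/29 d=-2311/348
  seg 3: a=2 b=845/174 c=-1019/116 d=1019/348
S(11/2) = 2411/928

Δ: Δ0=-1/3, Δ1=-4, Δ2=7, Δ3=-1
row 1: diag=8, rhs=-22; c'=1/8, d'=-11/4
row 2: denom=4−1·1/8=31/8; d'=(66−1·-11/4)/(31/8)=550/31
row 3: denom=4−1·8/31=116/31; d'=(-48−1·550/31)/(116/31)=-1019/58
back: M3=-1019/58
back: M2=550/31−8/31·-1019/58=646/29
back: M1=-11/4−1/8·646/29=-321/58
M: M0=0, M1=-321/58, M2=646/29, M3=-1019/58, M4=0
seg 0: a=0, c=M0/2=0, d=(M1−M0)/(6·3)=-107/348, b=Δ0−h0·(2M0+M1)/6=847/348
seg 1: a=-1, c=M1/2=-321/116, d=(M2−M1)/(6·1)=1613/348, b=Δ1−h1·(2M1+M2)/6=-1021/174
seg 2: a=-5, c=M2/2=323/29, d=(M3−M2)/(6·1)=-2311/348, b=Δ2−h2·(2M2+M3)/6=871/348
seg 3: a=2, c=M3/2=-1019/116, d=(M4−M3)/(6·1)=1019/348, b=Δ3−h3·(2M3+M4)/6=845/174
t_q=11/2 → seg 3, τ=1/2; S=2+845/174·τ+-1019/116·τ²+1019/348·τ³=2411/928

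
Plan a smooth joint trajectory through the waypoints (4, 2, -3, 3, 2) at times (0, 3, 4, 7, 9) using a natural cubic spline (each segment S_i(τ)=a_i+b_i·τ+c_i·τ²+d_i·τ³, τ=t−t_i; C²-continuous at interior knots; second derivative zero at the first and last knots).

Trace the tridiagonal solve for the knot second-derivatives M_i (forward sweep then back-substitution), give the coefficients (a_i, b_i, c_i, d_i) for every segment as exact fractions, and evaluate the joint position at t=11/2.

Δ: Δ0=-2/3, Δ1=-5, Δ2=2, Δ3=-1/2
row 1: diag=8, rhs=-26; c'=1/8, d'=-13/4
row 2: denom=8−1·1/8=63/8; d'=(42−1·-13/4)/(63/8)=362/63
row 3: denom=10−3·8/21=62/7; d'=(-15−3·362/63)/(62/7)=-677/186
back: M3=-677/186
back: M2=362/63−8/21·-677/186=1990/279
back: M1=-13/4−1/8·1990/279=-2311/558
M: M0=0, M1=-2311/558, M2=1990/279, M3=-677/186, M4=0
seg 0: a=4, c=M0/2=0, d=(M1−M0)/(6·3)=-2311/10044, b=Δ0−h0·(2M0+M1)/6=1567/1116
seg 1: a=2, c=M1/2=-2311/1116, d=(M2−M1)/(6·1)=233/124, b=Δ1−h1·(2M1+M2)/6=-2683/558
seg 2: a=-3, c=M2/2=995/279, d=(M3−M2)/(6·3)=-6011/10044, b=Δ2−h2·(2M2+M3)/6=-3697/1116
seg 3: a=3, c=M3/2=-677/372, d=(M4−M3)/(6·2)=677/2232, b=Δ3−h3·(2M3+M4)/6=1075/558
t_q=11/2 → seg 2, τ=3/2; S=-3+-3697/1116·τ+995/279·τ²+-6011/10044·τ³=-1949/992

  seg 0: a=4 b=1567/1116 c=0 d=-2311/10044
  seg 1: a=2 b=-2683/558 c=-2311/1116 d=233/124
  seg 2: a=-3 b=-3697/1116 c=995/279 d=-6011/10044
  seg 3: a=3 b=1075/558 c=-677/372 d=677/2232
S(11/2) = -1949/992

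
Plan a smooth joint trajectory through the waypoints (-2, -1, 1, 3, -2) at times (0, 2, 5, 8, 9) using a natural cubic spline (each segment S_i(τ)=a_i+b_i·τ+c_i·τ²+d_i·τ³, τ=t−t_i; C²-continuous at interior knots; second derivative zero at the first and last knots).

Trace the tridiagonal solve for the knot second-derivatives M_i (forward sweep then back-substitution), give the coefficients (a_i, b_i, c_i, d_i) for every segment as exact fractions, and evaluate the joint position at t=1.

Δ: Δ0=1/2, Δ1=2/3, Δ2=2/3, Δ3=-5
row 1: diag=10, rhs=1; c'=3/10, d'=1/10
row 2: denom=12−3·3/10=111/10; d'=(0−3·1/10)/(111/10)=-1/37
row 3: denom=8−3·10/37=266/37; d'=(-34−3·-1/37)/(266/37)=-1255/266
back: M3=-1255/266
back: M2=-1/37−10/37·-1255/266=166/133
back: M1=1/10−3/10·166/133=-73/266
M: M0=0, M1=-73/266, M2=166/133, M3=-1255/266, M4=0
seg 0: a=-2, c=M0/2=0, d=(M1−M0)/(6·2)=-73/3192, b=Δ0−h0·(2M0+M1)/6=236/399
seg 1: a=-1, c=M1/2=-73/532, d=(M2−M1)/(6·3)=45/532, b=Δ1−h1·(2M1+M2)/6=253/798
seg 2: a=1, c=M2/2=83/133, d=(M3−M2)/(6·3)=-529/1596, b=Δ2−h2·(2M2+M3)/6=2837/1596
seg 3: a=3, c=M3/2=-1255/532, d=(M4−M3)/(6·1)=1255/1596, b=Δ3−h3·(2M3+M4)/6=-2735/798
t_q=1 → seg 0, τ=1; S=-2+236/399·τ+0·τ²+-73/3192·τ³=-1523/1064

  seg 0: a=-2 b=236/399 c=0 d=-73/3192
  seg 1: a=-1 b=253/798 c=-73/532 d=45/532
  seg 2: a=1 b=2837/1596 c=83/133 d=-529/1596
  seg 3: a=3 b=-2735/798 c=-1255/532 d=1255/1596
S(1) = -1523/1064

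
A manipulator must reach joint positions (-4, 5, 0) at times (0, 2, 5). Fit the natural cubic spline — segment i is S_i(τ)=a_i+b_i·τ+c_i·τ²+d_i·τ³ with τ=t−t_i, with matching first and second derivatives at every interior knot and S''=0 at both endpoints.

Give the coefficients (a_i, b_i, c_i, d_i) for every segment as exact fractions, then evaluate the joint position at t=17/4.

  seg 0: a=-4 b=86/15 c=0 d=-37/120
  seg 1: a=5 b=61/30 c=-37/20 d=37/180
S(17/4) = 653/256

Δ: Δ0=9/2, Δ1=-5/3
row 1: diag=10, rhs=-37; c'=3/10, d'=-37/10
back: M1=-37/10
M: M0=0, M1=-37/10, M2=0
seg 0: a=-4, c=M0/2=0, d=(M1−M0)/(6·2)=-37/120, b=Δ0−h0·(2M0+M1)/6=86/15
seg 1: a=5, c=M1/2=-37/20, d=(M2−M1)/(6·3)=37/180, b=Δ1−h1·(2M1+M2)/6=61/30
t_q=17/4 → seg 1, τ=9/4; S=5+61/30·τ+-37/20·τ²+37/180·τ³=653/256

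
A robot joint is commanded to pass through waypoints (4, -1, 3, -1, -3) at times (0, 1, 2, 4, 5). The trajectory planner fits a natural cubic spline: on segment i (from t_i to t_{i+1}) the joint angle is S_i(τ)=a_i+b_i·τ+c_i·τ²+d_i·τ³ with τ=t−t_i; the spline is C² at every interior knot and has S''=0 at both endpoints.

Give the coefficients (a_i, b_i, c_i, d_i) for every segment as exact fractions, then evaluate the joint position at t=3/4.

Δ: Δ0=-5, Δ1=4, Δ2=-2, Δ3=-2
row 1: diag=4, rhs=54; c'=1/4, d'=27/2
row 2: denom=6−1·1/4=23/4; d'=(-36−1·27/2)/(23/4)=-198/23
row 3: denom=6−2·8/23=122/23; d'=(0−2·-198/23)/(122/23)=198/61
back: M3=198/61
back: M2=-198/23−8/23·198/61=-594/61
back: M1=27/2−1/4·-594/61=972/61
M: M0=0, M1=972/61, M2=-594/61, M3=198/61, M4=0
seg 0: a=4, c=M0/2=0, d=(M1−M0)/(6·1)=162/61, b=Δ0−h0·(2M0+M1)/6=-467/61
seg 1: a=-1, c=M1/2=486/61, d=(M2−M1)/(6·1)=-261/61, b=Δ1−h1·(2M1+M2)/6=19/61
seg 2: a=3, c=M2/2=-297/61, d=(M3−M2)/(6·2)=66/61, b=Δ2−h2·(2M2+M3)/6=208/61
seg 3: a=-1, c=M3/2=99/61, d=(M4−M3)/(6·1)=-33/61, b=Δ3−h3·(2M3+M4)/6=-188/61
t_q=3/4 → seg 0, τ=3/4; S=4+-467/61·τ+0·τ²+162/61·τ³=-1213/1952

  seg 0: a=4 b=-467/61 c=0 d=162/61
  seg 1: a=-1 b=19/61 c=486/61 d=-261/61
  seg 2: a=3 b=208/61 c=-297/61 d=66/61
  seg 3: a=-1 b=-188/61 c=99/61 d=-33/61
S(3/4) = -1213/1952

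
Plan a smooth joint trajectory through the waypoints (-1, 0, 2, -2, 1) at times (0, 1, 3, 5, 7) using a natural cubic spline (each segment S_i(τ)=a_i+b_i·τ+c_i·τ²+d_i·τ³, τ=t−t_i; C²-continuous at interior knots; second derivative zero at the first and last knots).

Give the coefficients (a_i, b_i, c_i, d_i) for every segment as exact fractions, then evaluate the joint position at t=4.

Δ: Δ0=1, Δ1=1, Δ2=-2, Δ3=3/2
row 1: diag=6, rhs=0; c'=1/3, d'=0
row 2: denom=8−2·1/3=22/3; d'=(-18−2·0)/(22/3)=-27/11
row 3: denom=8−2·3/11=82/11; d'=(21−2·-27/11)/(82/11)=285/82
back: M3=285/82
back: M2=-27/11−3/11·285/82=-279/82
back: M1=0−1/3·-279/82=93/82
M: M0=0, M1=93/82, M2=-279/82, M3=285/82, M4=0
seg 0: a=-1, c=M0/2=0, d=(M1−M0)/(6·1)=31/164, b=Δ0−h0·(2M0+M1)/6=133/164
seg 1: a=0, c=M1/2=93/164, d=(M2−M1)/(6·2)=-31/82, b=Δ1−h1·(2M1+M2)/6=113/82
seg 2: a=2, c=M2/2=-279/164, d=(M3−M2)/(6·2)=47/82, b=Δ2−h2·(2M2+M3)/6=-73/82
seg 3: a=-2, c=M3/2=285/164, d=(M4−M3)/(6·2)=-95/328, b=Δ3−h3·(2M3+M4)/6=-67/82
t_q=4 → seg 2, τ=1; S=2+-73/82·τ+-279/164·τ²+47/82·τ³=-3/164

  seg 0: a=-1 b=133/164 c=0 d=31/164
  seg 1: a=0 b=113/82 c=93/164 d=-31/82
  seg 2: a=2 b=-73/82 c=-279/164 d=47/82
  seg 3: a=-2 b=-67/82 c=285/164 d=-95/328
S(4) = -3/164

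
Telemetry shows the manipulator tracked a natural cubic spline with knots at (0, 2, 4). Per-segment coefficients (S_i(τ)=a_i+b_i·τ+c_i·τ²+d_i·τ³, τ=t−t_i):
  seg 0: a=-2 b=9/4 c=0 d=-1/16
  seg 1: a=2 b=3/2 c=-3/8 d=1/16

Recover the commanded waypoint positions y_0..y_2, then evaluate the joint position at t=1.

y_0 = S_0(0) = a_0 = -2
y_1 = S_1(0) = a_1 = 2
y_2 = S_1(2) = 4
t_q=1 is in segment 0 (τ=1); S_0(τ)=3/16

y_0=-2 y_1=2 y_2=4
S(1) = 3/16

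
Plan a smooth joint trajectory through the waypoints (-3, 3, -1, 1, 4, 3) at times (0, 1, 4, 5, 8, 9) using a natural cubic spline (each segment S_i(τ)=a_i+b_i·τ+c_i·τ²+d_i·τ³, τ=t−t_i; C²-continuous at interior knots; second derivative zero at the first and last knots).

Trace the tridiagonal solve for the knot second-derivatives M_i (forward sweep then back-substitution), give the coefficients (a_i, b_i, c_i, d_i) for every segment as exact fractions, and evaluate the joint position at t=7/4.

Δ: Δ0=6, Δ1=-4/3, Δ2=2, Δ3=1, Δ4=-1
row 1: diag=8, rhs=-44; c'=3/8, d'=-11/2
row 2: denom=8−3·3/8=55/8; d'=(20−3·-11/2)/(55/8)=292/55
row 3: denom=8−1·8/55=432/55; d'=(-6−1·292/55)/(432/55)=-311/216
row 4: denom=8−3·55/144=329/48; d'=(-12−3·-311/216)/(329/48)=-158/141
back: M4=-158/141
back: M3=-311/216−55/144·-158/141=-428/423
back: M2=292/55−8/55·-428/423=2308/423
back: M1=-11/2−3/8·2308/423=-1064/141
M: M0=0, M1=-1064/141, M2=2308/423, M3=-428/423, M4=-158/141, M5=0
seg 0: a=-3, c=M0/2=0, d=(M1−M0)/(6·1)=-532/423, b=Δ0−h0·(2M0+M1)/6=3070/423
seg 1: a=3, c=M1/2=-532/141, d=(M2−M1)/(6·3)=2750/3807, b=Δ1−h1·(2M1+M2)/6=1474/423
seg 2: a=-1, c=M2/2=1154/423, d=(M3−M2)/(6·1)=-152/141, b=Δ2−h2·(2M2+M3)/6=148/423
seg 3: a=1, c=M3/2=-214/423, d=(M4−M3)/(6·3)=-23/3807, b=Δ3−h3·(2M3+M4)/6=1088/423
seg 4: a=4, c=M4/2=-79/141, d=(M5−M4)/(6·1)=79/423, b=Δ4−h4·(2M4+M5)/6=-265/423
t_q=7/4 → seg 1, τ=3/4; S=3+1474/423·τ+-532/141·τ²+2750/3807·τ³=5709/1504

  seg 0: a=-3 b=3070/423 c=0 d=-532/423
  seg 1: a=3 b=1474/423 c=-532/141 d=2750/3807
  seg 2: a=-1 b=148/423 c=1154/423 d=-152/141
  seg 3: a=1 b=1088/423 c=-214/423 d=-23/3807
  seg 4: a=4 b=-265/423 c=-79/141 d=79/423
S(7/4) = 5709/1504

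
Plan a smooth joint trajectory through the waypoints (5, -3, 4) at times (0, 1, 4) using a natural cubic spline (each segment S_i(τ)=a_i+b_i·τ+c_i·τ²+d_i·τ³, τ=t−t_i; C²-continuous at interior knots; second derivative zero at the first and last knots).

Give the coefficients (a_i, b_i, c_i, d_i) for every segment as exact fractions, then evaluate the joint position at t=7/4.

  seg 0: a=5 b=-223/24 c=0 d=31/24
  seg 1: a=-3 b=-65/12 c=31/8 d=-31/72
S(7/4) = -2593/512

Δ: Δ0=-8, Δ1=7/3
row 1: diag=8, rhs=62; c'=3/8, d'=31/4
back: M1=31/4
M: M0=0, M1=31/4, M2=0
seg 0: a=5, c=M0/2=0, d=(M1−M0)/(6·1)=31/24, b=Δ0−h0·(2M0+M1)/6=-223/24
seg 1: a=-3, c=M1/2=31/8, d=(M2−M1)/(6·3)=-31/72, b=Δ1−h1·(2M1+M2)/6=-65/12
t_q=7/4 → seg 1, τ=3/4; S=-3+-65/12·τ+31/8·τ²+-31/72·τ³=-2593/512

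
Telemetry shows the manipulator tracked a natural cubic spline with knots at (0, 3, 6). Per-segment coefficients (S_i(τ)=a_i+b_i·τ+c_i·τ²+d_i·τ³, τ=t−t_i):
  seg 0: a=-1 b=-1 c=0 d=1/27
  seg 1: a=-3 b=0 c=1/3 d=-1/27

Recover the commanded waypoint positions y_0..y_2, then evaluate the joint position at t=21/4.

y_0=-1 y_1=-3 y_2=-1
S(21/4) = -111/64

y_0 = S_0(0) = a_0 = -1
y_1 = S_1(0) = a_1 = -3
y_2 = S_1(3) = -1
t_q=21/4 is in segment 1 (τ=9/4); S_1(τ)=-111/64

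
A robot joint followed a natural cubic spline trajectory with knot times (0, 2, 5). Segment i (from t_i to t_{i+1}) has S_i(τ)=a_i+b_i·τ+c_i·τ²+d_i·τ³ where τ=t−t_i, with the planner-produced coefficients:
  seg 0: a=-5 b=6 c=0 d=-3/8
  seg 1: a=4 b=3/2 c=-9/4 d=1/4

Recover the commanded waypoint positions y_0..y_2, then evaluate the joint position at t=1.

y_0 = S_0(0) = a_0 = -5
y_1 = S_1(0) = a_1 = 4
y_2 = S_1(3) = -5
t_q=1 is in segment 0 (τ=1); S_0(τ)=5/8

y_0=-5 y_1=4 y_2=-5
S(1) = 5/8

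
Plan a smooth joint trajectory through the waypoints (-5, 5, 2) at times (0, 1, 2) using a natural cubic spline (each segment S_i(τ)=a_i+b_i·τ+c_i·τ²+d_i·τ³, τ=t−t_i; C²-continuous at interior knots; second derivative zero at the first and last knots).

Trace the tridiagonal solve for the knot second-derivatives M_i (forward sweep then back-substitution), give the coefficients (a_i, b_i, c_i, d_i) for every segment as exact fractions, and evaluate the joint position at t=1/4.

Δ: Δ0=10, Δ1=-3
row 1: diag=4, rhs=-78; c'=1/4, d'=-39/2
back: M1=-39/2
M: M0=0, M1=-39/2, M2=0
seg 0: a=-5, c=M0/2=0, d=(M1−M0)/(6·1)=-13/4, b=Δ0−h0·(2M0+M1)/6=53/4
seg 1: a=5, c=M1/2=-39/4, d=(M2−M1)/(6·1)=13/4, b=Δ1−h1·(2M1+M2)/6=7/2
t_q=1/4 → seg 0, τ=1/4; S=-5+53/4·τ+0·τ²+-13/4·τ³=-445/256

  seg 0: a=-5 b=53/4 c=0 d=-13/4
  seg 1: a=5 b=7/2 c=-39/4 d=13/4
S(1/4) = -445/256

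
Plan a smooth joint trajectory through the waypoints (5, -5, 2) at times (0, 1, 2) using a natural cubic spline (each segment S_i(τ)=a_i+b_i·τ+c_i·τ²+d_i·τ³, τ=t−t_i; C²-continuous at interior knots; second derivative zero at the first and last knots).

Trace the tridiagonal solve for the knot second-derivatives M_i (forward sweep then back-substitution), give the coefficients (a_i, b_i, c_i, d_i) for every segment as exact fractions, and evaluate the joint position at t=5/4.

  seg 0: a=5 b=-57/4 c=0 d=17/4
  seg 1: a=-5 b=-3/2 c=51/4 d=-17/4
S(5/4) = -1189/256

Δ: Δ0=-10, Δ1=7
row 1: diag=4, rhs=102; c'=1/4, d'=51/2
back: M1=51/2
M: M0=0, M1=51/2, M2=0
seg 0: a=5, c=M0/2=0, d=(M1−M0)/(6·1)=17/4, b=Δ0−h0·(2M0+M1)/6=-57/4
seg 1: a=-5, c=M1/2=51/4, d=(M2−M1)/(6·1)=-17/4, b=Δ1−h1·(2M1+M2)/6=-3/2
t_q=5/4 → seg 1, τ=1/4; S=-5+-3/2·τ+51/4·τ²+-17/4·τ³=-1189/256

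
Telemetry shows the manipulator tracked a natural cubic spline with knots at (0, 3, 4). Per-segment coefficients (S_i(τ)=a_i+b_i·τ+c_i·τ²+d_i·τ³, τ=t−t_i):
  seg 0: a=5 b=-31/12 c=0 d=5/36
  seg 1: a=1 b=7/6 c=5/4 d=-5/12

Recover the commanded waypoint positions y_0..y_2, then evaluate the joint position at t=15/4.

y_0=5 y_1=1 y_2=3
S(15/4) = 615/256

y_0 = S_0(0) = a_0 = 5
y_1 = S_1(0) = a_1 = 1
y_2 = S_1(1) = 3
t_q=15/4 is in segment 1 (τ=3/4); S_1(τ)=615/256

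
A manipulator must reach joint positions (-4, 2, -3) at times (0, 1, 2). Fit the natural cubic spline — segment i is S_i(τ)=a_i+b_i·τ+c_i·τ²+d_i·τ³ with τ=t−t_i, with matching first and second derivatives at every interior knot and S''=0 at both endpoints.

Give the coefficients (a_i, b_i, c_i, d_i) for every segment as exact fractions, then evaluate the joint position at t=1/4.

Δ: Δ0=6, Δ1=-5
row 1: diag=4, rhs=-66; c'=1/4, d'=-33/2
back: M1=-33/2
M: M0=0, M1=-33/2, M2=0
seg 0: a=-4, c=M0/2=0, d=(M1−M0)/(6·1)=-11/4, b=Δ0−h0·(2M0+M1)/6=35/4
seg 1: a=2, c=M1/2=-33/4, d=(M2−M1)/(6·1)=11/4, b=Δ1−h1·(2M1+M2)/6=1/2
t_q=1/4 → seg 0, τ=1/4; S=-4+35/4·τ+0·τ²+-11/4·τ³=-475/256

  seg 0: a=-4 b=35/4 c=0 d=-11/4
  seg 1: a=2 b=1/2 c=-33/4 d=11/4
S(1/4) = -475/256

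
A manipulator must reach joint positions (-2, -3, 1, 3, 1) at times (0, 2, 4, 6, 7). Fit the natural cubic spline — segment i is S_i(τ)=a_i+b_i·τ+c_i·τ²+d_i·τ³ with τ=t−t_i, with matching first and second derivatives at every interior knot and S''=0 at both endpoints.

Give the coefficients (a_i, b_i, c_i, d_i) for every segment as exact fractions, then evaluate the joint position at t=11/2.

Δ: Δ0=-1/2, Δ1=2, Δ2=1, Δ3=-2
row 1: diag=8, rhs=15; c'=1/4, d'=15/8
row 2: denom=8−2·1/4=15/2; d'=(-6−2·15/8)/(15/2)=-13/10
row 3: denom=6−2·4/15=82/15; d'=(-18−2·-13/10)/(82/15)=-231/82
back: M3=-231/82
back: M2=-13/10−4/15·-231/82=-45/82
back: M1=15/8−1/4·-45/82=165/82
M: M0=0, M1=165/82, M2=-45/82, M3=-231/82, M4=0
seg 0: a=-2, c=M0/2=0, d=(M1−M0)/(6·2)=55/328, b=Δ0−h0·(2M0+M1)/6=-48/41
seg 1: a=-3, c=M1/2=165/164, d=(M2−M1)/(6·2)=-35/164, b=Δ1−h1·(2M1+M2)/6=69/82
seg 2: a=1, c=M2/2=-45/164, d=(M3−M2)/(6·2)=-31/164, b=Δ2−h2·(2M2+M3)/6=189/82
seg 3: a=3, c=M3/2=-231/164, d=(M4−M3)/(6·1)=77/164, b=Δ3−h3·(2M3+M4)/6=-87/82
t_q=11/2 → seg 2, τ=3/2; S=1+189/82·τ+-45/164·τ²+-31/164·τ³=4201/1312

  seg 0: a=-2 b=-48/41 c=0 d=55/328
  seg 1: a=-3 b=69/82 c=165/164 d=-35/164
  seg 2: a=1 b=189/82 c=-45/164 d=-31/164
  seg 3: a=3 b=-87/82 c=-231/164 d=77/164
S(11/2) = 4201/1312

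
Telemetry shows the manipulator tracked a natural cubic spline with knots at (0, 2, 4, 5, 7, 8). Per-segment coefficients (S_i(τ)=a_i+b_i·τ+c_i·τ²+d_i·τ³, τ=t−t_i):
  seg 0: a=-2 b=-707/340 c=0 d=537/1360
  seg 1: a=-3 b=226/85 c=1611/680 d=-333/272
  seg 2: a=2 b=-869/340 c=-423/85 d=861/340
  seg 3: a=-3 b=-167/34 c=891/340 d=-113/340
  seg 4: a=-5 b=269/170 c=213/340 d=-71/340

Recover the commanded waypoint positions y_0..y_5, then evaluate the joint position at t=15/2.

y_0=-2 y_1=-3 y_2=2 y_3=-3 y_4=-5 y_5=-3
S(15/2) = -11093/2720

y_0 = S_0(0) = a_0 = -2
y_1 = S_1(0) = a_1 = -3
y_2 = S_2(0) = a_2 = 2
y_3 = S_3(0) = a_3 = -3
y_4 = S_4(0) = a_4 = -5
y_5 = S_4(1) = -3
t_q=15/2 is in segment 4 (τ=1/2); S_4(τ)=-11093/2720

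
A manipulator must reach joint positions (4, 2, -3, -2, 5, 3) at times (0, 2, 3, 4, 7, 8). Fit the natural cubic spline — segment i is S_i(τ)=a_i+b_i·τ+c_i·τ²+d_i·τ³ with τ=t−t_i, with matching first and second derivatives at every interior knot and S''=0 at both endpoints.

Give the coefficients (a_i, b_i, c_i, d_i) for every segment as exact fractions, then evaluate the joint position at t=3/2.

Δ: Δ0=-1, Δ1=-5, Δ2=1, Δ3=7/3, Δ4=-2
row 1: diag=6, rhs=-24; c'=1/6, d'=-4
row 2: denom=4−1·1/6=23/6; d'=(36−1·-4)/(23/6)=240/23
row 3: denom=8−1·6/23=178/23; d'=(8−1·240/23)/(178/23)=-28/89
row 4: denom=8−3·69/178=1217/178; d'=(-26−3·-28/89)/(1217/178)=-4460/1217
back: M4=-4460/1217
back: M3=-28/89−69/178·-4460/1217=1346/1217
back: M2=240/23−6/23·1346/1217=12348/1217
back: M1=-4−1/6·12348/1217=-6926/1217
M: M0=0, M1=-6926/1217, M2=12348/1217, M3=1346/1217, M4=-4460/1217, M5=0
seg 0: a=4, c=M0/2=0, d=(M1−M0)/(6·2)=-3463/7302, b=Δ0−h0·(2M0+M1)/6=3275/3651
seg 1: a=2, c=M1/2=-3463/1217, d=(M2−M1)/(6·1)=9637/3651, b=Δ1−h1·(2M1+M2)/6=-17503/3651
seg 2: a=-3, c=M2/2=6174/1217, d=(M3−M2)/(6·1)=-5501/3651, b=Δ2−h2·(2M2+M3)/6=-9370/3651
seg 3: a=-2, c=M3/2=673/1217, d=(M4−M3)/(6·3)=-2903/10953, b=Δ3−h3·(2M3+M4)/6=11171/3651
seg 4: a=5, c=M4/2=-2230/1217, d=(M5−M4)/(6·1)=2230/3651, b=Δ4−h4·(2M4+M5)/6=-2842/3651
t_q=3/2 → seg 0, τ=3/2; S=4+3275/3651·τ+0·τ²+-3463/7302·τ³=72921/19472

  seg 0: a=4 b=3275/3651 c=0 d=-3463/7302
  seg 1: a=2 b=-17503/3651 c=-3463/1217 d=9637/3651
  seg 2: a=-3 b=-9370/3651 c=6174/1217 d=-5501/3651
  seg 3: a=-2 b=11171/3651 c=673/1217 d=-2903/10953
  seg 4: a=5 b=-2842/3651 c=-2230/1217 d=2230/3651
S(3/2) = 72921/19472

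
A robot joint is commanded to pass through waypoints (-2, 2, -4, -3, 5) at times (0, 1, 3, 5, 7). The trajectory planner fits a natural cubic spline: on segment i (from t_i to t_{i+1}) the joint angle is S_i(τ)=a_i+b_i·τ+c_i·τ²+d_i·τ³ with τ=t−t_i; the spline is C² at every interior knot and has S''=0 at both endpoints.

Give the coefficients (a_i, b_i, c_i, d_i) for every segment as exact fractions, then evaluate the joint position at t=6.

  seg 0: a=-2 b=887/164 c=0 d=-231/164
  seg 1: a=2 b=97/82 c=-693/164 d=175/164
  seg 2: a=-4 b=-239/82 c=357/164 d=-77/328
  seg 3: a=-3 b=122/41 c=63/82 d=-21/164
S(6) = 101/164

Δ: Δ0=4, Δ1=-3, Δ2=1/2, Δ3=4
row 1: diag=6, rhs=-42; c'=1/3, d'=-7
row 2: denom=8−2·1/3=22/3; d'=(21−2·-7)/(22/3)=105/22
row 3: denom=8−2·3/11=82/11; d'=(21−2·105/22)/(82/11)=63/41
back: M3=63/41
back: M2=105/22−3/11·63/41=357/82
back: M1=-7−1/3·357/82=-693/82
M: M0=0, M1=-693/82, M2=357/82, M3=63/41, M4=0
seg 0: a=-2, c=M0/2=0, d=(M1−M0)/(6·1)=-231/164, b=Δ0−h0·(2M0+M1)/6=887/164
seg 1: a=2, c=M1/2=-693/164, d=(M2−M1)/(6·2)=175/164, b=Δ1−h1·(2M1+M2)/6=97/82
seg 2: a=-4, c=M2/2=357/164, d=(M3−M2)/(6·2)=-77/328, b=Δ2−h2·(2M2+M3)/6=-239/82
seg 3: a=-3, c=M3/2=63/82, d=(M4−M3)/(6·2)=-21/164, b=Δ3−h3·(2M3+M4)/6=122/41
t_q=6 → seg 3, τ=1; S=-3+122/41·τ+63/82·τ²+-21/164·τ³=101/164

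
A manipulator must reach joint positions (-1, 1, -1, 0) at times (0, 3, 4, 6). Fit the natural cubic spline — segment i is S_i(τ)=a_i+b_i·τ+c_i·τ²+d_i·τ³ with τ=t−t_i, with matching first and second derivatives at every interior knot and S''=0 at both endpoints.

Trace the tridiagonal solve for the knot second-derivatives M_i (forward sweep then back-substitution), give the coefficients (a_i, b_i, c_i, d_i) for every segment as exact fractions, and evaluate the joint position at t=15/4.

  seg 0: a=-1 b=521/282 c=0 d=-37/282
  seg 1: a=1 b=-239/141 c=-111/94 d=247/282
  seg 2: a=-1 b=-403/282 c=68/47 d=-34/141
S(15/4) = -3405/6016

Δ: Δ0=2/3, Δ1=-2, Δ2=1/2
row 1: diag=8, rhs=-16; c'=1/8, d'=-2
row 2: denom=6−1·1/8=47/8; d'=(15−1·-2)/(47/8)=136/47
back: M2=136/47
back: M1=-2−1/8·136/47=-111/47
M: M0=0, M1=-111/47, M2=136/47, M3=0
seg 0: a=-1, c=M0/2=0, d=(M1−M0)/(6·3)=-37/282, b=Δ0−h0·(2M0+M1)/6=521/282
seg 1: a=1, c=M1/2=-111/94, d=(M2−M1)/(6·1)=247/282, b=Δ1−h1·(2M1+M2)/6=-239/141
seg 2: a=-1, c=M2/2=68/47, d=(M3−M2)/(6·2)=-34/141, b=Δ2−h2·(2M2+M3)/6=-403/282
t_q=15/4 → seg 1, τ=3/4; S=1+-239/141·τ+-111/94·τ²+247/282·τ³=-3405/6016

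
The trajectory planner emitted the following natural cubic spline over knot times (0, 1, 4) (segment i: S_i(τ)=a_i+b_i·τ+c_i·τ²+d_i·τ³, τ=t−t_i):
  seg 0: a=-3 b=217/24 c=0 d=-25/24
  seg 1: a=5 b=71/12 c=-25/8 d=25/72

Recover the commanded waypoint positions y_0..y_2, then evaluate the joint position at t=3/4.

y_0 = S_0(0) = a_0 = -3
y_1 = S_1(0) = a_1 = 5
y_2 = S_1(3) = 4
t_q=3/4 is in segment 0 (τ=3/4); S_0(τ)=1711/512

y_0=-3 y_1=5 y_2=4
S(3/4) = 1711/512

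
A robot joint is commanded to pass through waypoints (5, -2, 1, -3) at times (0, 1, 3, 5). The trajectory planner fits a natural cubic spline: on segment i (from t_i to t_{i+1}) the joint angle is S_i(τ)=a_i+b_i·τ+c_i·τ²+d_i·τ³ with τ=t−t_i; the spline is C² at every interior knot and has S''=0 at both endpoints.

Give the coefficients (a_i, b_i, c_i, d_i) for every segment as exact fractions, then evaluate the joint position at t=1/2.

Δ: Δ0=-7, Δ1=3/2, Δ2=-2
row 1: diag=6, rhs=51; c'=1/3, d'=17/2
row 2: denom=8−2·1/3=22/3; d'=(-21−2·17/2)/(22/3)=-57/11
back: M2=-57/11
back: M1=17/2−1/3·-57/11=225/22
M: M0=0, M1=225/22, M2=-57/11, M3=0
seg 0: a=5, c=M0/2=0, d=(M1−M0)/(6·1)=75/44, b=Δ0−h0·(2M0+M1)/6=-383/44
seg 1: a=-2, c=M1/2=225/44, d=(M2−M1)/(6·2)=-113/88, b=Δ1−h1·(2M1+M2)/6=-79/22
seg 2: a=1, c=M2/2=-57/22, d=(M3−M2)/(6·2)=19/44, b=Δ2−h2·(2M2+M3)/6=16/11
t_q=1/2 → seg 0, τ=1/2; S=5+-383/44·τ+0·τ²+75/44·τ³=303/352

  seg 0: a=5 b=-383/44 c=0 d=75/44
  seg 1: a=-2 b=-79/22 c=225/44 d=-113/88
  seg 2: a=1 b=16/11 c=-57/22 d=19/44
S(1/2) = 303/352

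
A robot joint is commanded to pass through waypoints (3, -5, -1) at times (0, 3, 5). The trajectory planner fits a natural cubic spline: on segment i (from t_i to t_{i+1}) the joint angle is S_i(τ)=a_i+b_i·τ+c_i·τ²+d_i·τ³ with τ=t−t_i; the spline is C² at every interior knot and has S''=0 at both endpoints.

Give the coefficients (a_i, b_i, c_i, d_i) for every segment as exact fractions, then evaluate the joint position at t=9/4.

Δ: Δ0=-8/3, Δ1=2
row 1: diag=10, rhs=28; c'=1/5, d'=14/5
back: M1=14/5
M: M0=0, M1=14/5, M2=0
seg 0: a=3, c=M0/2=0, d=(M1−M0)/(6·3)=7/45, b=Δ0−h0·(2M0+M1)/6=-61/15
seg 1: a=-5, c=M1/2=7/5, d=(M2−M1)/(6·2)=-7/30, b=Δ1−h1·(2M1+M2)/6=2/15
t_q=9/4 → seg 0, τ=9/4; S=3+-61/15·τ+0·τ²+7/45·τ³=-1401/320

  seg 0: a=3 b=-61/15 c=0 d=7/45
  seg 1: a=-5 b=2/15 c=7/5 d=-7/30
S(9/4) = -1401/320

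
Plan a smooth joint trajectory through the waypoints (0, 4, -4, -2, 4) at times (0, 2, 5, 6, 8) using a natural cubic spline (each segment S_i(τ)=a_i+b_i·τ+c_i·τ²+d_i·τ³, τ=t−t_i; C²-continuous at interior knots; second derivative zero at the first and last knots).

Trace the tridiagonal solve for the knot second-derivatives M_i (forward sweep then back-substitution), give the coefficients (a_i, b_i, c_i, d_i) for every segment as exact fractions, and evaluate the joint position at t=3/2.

Δ: Δ0=2, Δ1=-8/3, Δ2=2, Δ3=3
row 1: diag=10, rhs=-28; c'=3/10, d'=-14/5
row 2: denom=8−3·3/10=71/10; d'=(28−3·-14/5)/(71/10)=364/71
row 3: denom=6−1·10/71=416/71; d'=(6−1·364/71)/(416/71)=31/208
back: M3=31/208
back: M2=364/71−10/71·31/208=531/104
back: M1=-14/5−3/10·531/104=-901/208
M: M0=0, M1=-901/208, M2=531/104, M3=31/208, M4=0
seg 0: a=0, c=M0/2=0, d=(M1−M0)/(6·2)=-901/2496, b=Δ0−h0·(2M0+M1)/6=2149/624
seg 1: a=4, c=M1/2=-901/416, d=(M2−M1)/(6·3)=151/288, b=Δ1−h1·(2M1+M2)/6=-277/312
seg 2: a=-4, c=M2/2=531/208, d=(M3−M2)/(6·1)=-1031/1248, b=Δ2−h2·(2M2+M3)/6=341/1248
seg 3: a=-2, c=M3/2=31/416, d=(M4−M3)/(6·2)=-31/2496, b=Δ3−h3·(2M3+M4)/6=905/312
t_q=3/2 → seg 0, τ=3/2; S=0+2149/624·τ+0·τ²+-901/2496·τ³=26275/6656

  seg 0: a=0 b=2149/624 c=0 d=-901/2496
  seg 1: a=4 b=-277/312 c=-901/416 d=151/288
  seg 2: a=-4 b=341/1248 c=531/208 d=-1031/1248
  seg 3: a=-2 b=905/312 c=31/416 d=-31/2496
S(3/2) = 26275/6656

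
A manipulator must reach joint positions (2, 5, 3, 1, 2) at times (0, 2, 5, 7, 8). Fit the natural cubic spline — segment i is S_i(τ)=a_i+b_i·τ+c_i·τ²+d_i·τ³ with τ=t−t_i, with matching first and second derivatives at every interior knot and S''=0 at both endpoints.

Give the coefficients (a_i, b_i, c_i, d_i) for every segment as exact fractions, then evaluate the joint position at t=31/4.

  seg 0: a=2 b=2897/1518 c=0 d=-155/1518
  seg 1: a=5 b=1037/1518 c=-155/253 d=247/4554
  seg 2: a=3 b=-1160/759 c=-63/506 d=295/1518
  seg 3: a=1 b=232/759 c=527/506 d=-527/1518
S(31/4) = 54037/32384

Δ: Δ0=3/2, Δ1=-2/3, Δ2=-1, Δ3=1
row 1: diag=10, rhs=-13; c'=3/10, d'=-13/10
row 2: denom=10−3·3/10=91/10; d'=(-2−3·-13/10)/(91/10)=19/91
row 3: denom=6−2·20/91=506/91; d'=(12−2·19/91)/(506/91)=527/253
back: M3=527/253
back: M2=19/91−20/91·527/253=-63/253
back: M1=-13/10−3/10·-63/253=-310/253
M: M0=0, M1=-310/253, M2=-63/253, M3=527/253, M4=0
seg 0: a=2, c=M0/2=0, d=(M1−M0)/(6·2)=-155/1518, b=Δ0−h0·(2M0+M1)/6=2897/1518
seg 1: a=5, c=M1/2=-155/253, d=(M2−M1)/(6·3)=247/4554, b=Δ1−h1·(2M1+M2)/6=1037/1518
seg 2: a=3, c=M2/2=-63/506, d=(M3−M2)/(6·2)=295/1518, b=Δ2−h2·(2M2+M3)/6=-1160/759
seg 3: a=1, c=M3/2=527/506, d=(M4−M3)/(6·1)=-527/1518, b=Δ3−h3·(2M3+M4)/6=232/759
t_q=31/4 → seg 3, τ=3/4; S=1+232/759·τ+527/506·τ²+-527/1518·τ³=54037/32384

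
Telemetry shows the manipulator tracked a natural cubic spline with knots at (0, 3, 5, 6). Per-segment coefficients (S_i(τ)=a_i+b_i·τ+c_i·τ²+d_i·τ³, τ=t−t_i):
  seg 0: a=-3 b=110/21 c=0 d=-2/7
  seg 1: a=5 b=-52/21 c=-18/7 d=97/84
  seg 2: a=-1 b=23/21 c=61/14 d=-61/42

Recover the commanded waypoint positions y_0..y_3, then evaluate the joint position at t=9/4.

y_0 = S_0(0) = a_0 = -3
y_1 = S_1(0) = a_1 = 5
y_2 = S_2(0) = a_2 = -1
y_3 = S_2(1) = 3
t_q=9/4 is in segment 0 (τ=9/4); S_0(τ)=177/32

y_0=-3 y_1=5 y_2=-1 y_3=3
S(9/4) = 177/32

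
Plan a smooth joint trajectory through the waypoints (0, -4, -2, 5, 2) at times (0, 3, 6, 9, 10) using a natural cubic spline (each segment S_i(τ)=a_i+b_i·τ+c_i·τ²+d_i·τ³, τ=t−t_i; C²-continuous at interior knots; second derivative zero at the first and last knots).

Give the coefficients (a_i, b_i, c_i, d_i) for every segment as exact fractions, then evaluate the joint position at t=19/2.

Δ: Δ0=-4/3, Δ1=2/3, Δ2=7/3, Δ3=-3
row 1: diag=12, rhs=12; c'=1/4, d'=1
row 2: denom=12−3·1/4=45/4; d'=(10−3·1)/(45/4)=28/45
row 3: denom=8−3·4/15=36/5; d'=(-32−3·28/45)/(36/5)=-127/27
back: M3=-127/27
back: M2=28/45−4/15·-127/27=152/81
back: M1=1−1/4·152/81=43/81
M: M0=0, M1=43/81, M2=152/81, M3=-127/27, M4=0
seg 0: a=0, c=M0/2=0, d=(M1−M0)/(6·3)=43/1458, b=Δ0−h0·(2M0+M1)/6=-259/162
seg 1: a=-4, c=M1/2=43/162, d=(M2−M1)/(6·3)=109/1458, b=Δ1−h1·(2M1+M2)/6=-65/81
seg 2: a=-2, c=M2/2=76/81, d=(M3−M2)/(6·3)=-533/1458, b=Δ2−h2·(2M2+M3)/6=455/162
seg 3: a=5, c=M3/2=-127/54, d=(M4−M3)/(6·1)=127/162, b=Δ3−h3·(2M3+M4)/6=-116/81
t_q=19/2 → seg 3, τ=1/2; S=5+-116/81·τ+-127/54·τ²+127/162·τ³=1639/432

  seg 0: a=0 b=-259/162 c=0 d=43/1458
  seg 1: a=-4 b=-65/81 c=43/162 d=109/1458
  seg 2: a=-2 b=455/162 c=76/81 d=-533/1458
  seg 3: a=5 b=-116/81 c=-127/54 d=127/162
S(19/2) = 1639/432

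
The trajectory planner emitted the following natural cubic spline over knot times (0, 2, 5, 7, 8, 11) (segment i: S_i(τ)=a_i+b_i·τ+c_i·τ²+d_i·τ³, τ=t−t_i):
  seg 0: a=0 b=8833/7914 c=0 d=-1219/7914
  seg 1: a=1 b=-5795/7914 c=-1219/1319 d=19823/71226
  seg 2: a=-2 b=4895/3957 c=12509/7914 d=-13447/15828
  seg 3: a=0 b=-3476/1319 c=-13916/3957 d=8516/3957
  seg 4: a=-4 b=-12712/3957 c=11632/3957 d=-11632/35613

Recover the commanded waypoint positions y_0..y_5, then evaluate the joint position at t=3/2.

y_0=0 y_1=1 y_2=-2 y_3=0 y_4=-4 y_5=4
S(3/2) = 24361/21104

y_0 = S_0(0) = a_0 = 0
y_1 = S_1(0) = a_1 = 1
y_2 = S_2(0) = a_2 = -2
y_3 = S_3(0) = a_3 = 0
y_4 = S_4(0) = a_4 = -4
y_5 = S_4(3) = 4
t_q=3/2 is in segment 0 (τ=3/2); S_0(τ)=24361/21104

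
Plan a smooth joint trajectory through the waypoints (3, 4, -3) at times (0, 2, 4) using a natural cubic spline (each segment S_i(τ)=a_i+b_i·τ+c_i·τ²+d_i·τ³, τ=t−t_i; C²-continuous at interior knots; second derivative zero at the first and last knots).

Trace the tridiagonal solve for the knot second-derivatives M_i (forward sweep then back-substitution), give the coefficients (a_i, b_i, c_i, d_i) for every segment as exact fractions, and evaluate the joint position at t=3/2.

Δ: Δ0=1/2, Δ1=-7/2
row 1: diag=8, rhs=-24; c'=1/4, d'=-3
back: M1=-3
M: M0=0, M1=-3, M2=0
seg 0: a=3, c=M0/2=0, d=(M1−M0)/(6·2)=-1/4, b=Δ0−h0·(2M0+M1)/6=3/2
seg 1: a=4, c=M1/2=-3/2, d=(M2−M1)/(6·2)=1/4, b=Δ1−h1·(2M1+M2)/6=-3/2
t_q=3/2 → seg 0, τ=3/2; S=3+3/2·τ+0·τ²+-1/4·τ³=141/32

  seg 0: a=3 b=3/2 c=0 d=-1/4
  seg 1: a=4 b=-3/2 c=-3/2 d=1/4
S(3/2) = 141/32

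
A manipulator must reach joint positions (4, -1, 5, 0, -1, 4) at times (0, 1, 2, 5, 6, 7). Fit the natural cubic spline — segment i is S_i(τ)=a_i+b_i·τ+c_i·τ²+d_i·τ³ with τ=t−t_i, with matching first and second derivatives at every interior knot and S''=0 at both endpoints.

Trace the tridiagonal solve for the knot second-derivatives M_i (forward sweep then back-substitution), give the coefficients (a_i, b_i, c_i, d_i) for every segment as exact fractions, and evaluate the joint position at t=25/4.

Δ: Δ0=-5, Δ1=6, Δ2=-5/3, Δ3=-1, Δ4=5
row 1: diag=4, rhs=66; c'=1/4, d'=33/2
row 2: denom=8−1·1/4=31/4; d'=(-46−1·33/2)/(31/4)=-250/31
row 3: denom=8−3·12/31=212/31; d'=(4−3·-250/31)/(212/31)=437/106
row 4: denom=4−1·31/212=817/212; d'=(36−1·437/106)/(817/212)=6758/817
back: M4=6758/817
back: M3=437/106−31/212·6758/817=2380/817
back: M2=-250/31−12/31·2380/817=-7510/817
back: M1=33/2−1/4·-7510/817=15358/817
M: M0=0, M1=15358/817, M2=-7510/817, M3=2380/817, M4=6758/817, M5=0
seg 0: a=4, c=M0/2=0, d=(M1−M0)/(6·1)=7679/2451, b=Δ0−h0·(2M0+M1)/6=-19934/2451
seg 1: a=-1, c=M1/2=7679/817, d=(M2−M1)/(6·1)=-11434/2451, b=Δ1−h1·(2M1+M2)/6=3103/2451
seg 2: a=5, c=M2/2=-3755/817, d=(M3−M2)/(6·3)=115/171, b=Δ2−h2·(2M2+M3)/6=14875/2451
seg 3: a=0, c=M3/2=1190/817, d=(M4−M3)/(6·1)=2189/2451, b=Δ3−h3·(2M3+M4)/6=-8210/2451
seg 4: a=-1, c=M4/2=3379/817, d=(M5−M4)/(6·1)=-3379/2451, b=Δ4−h4·(2M4+M5)/6=5497/2451
t_q=25/4 → seg 4, τ=1/4; S=-1+5497/2451·τ+3379/817·τ²+-3379/2451·τ³=-10581/52288

  seg 0: a=4 b=-19934/2451 c=0 d=7679/2451
  seg 1: a=-1 b=3103/2451 c=7679/817 d=-11434/2451
  seg 2: a=5 b=14875/2451 c=-3755/817 d=115/171
  seg 3: a=0 b=-8210/2451 c=1190/817 d=2189/2451
  seg 4: a=-1 b=5497/2451 c=3379/817 d=-3379/2451
S(25/4) = -10581/52288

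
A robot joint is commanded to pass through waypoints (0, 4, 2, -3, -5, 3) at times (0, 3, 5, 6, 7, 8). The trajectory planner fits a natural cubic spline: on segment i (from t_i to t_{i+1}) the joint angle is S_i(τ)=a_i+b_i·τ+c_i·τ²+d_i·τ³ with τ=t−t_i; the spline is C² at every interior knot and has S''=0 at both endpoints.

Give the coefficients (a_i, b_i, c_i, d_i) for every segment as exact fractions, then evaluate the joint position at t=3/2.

  seg 0: a=0 b=389/240 c=0 d=-23/720
  seg 1: a=4 b=91/120 c=-23/80 d=-71/240
  seg 2: a=2 b=-473/120 c=-33/16 d=241/240
  seg 3: a=-3 b=-1213/240 c=19/20 d=101/48
  seg 4: a=-5 b=379/120 c=581/80 d=-581/240
S(3/2) = 1487/640

Δ: Δ0=4/3, Δ1=-1, Δ2=-5, Δ3=-2, Δ4=8
row 1: diag=10, rhs=-14; c'=1/5, d'=-7/5
row 2: denom=6−2·1/5=28/5; d'=(-24−2·-7/5)/(28/5)=-53/14
row 3: denom=4−1·5/28=107/28; d'=(18−1·-53/14)/(107/28)=610/107
row 4: denom=4−1·28/107=400/107; d'=(60−1·610/107)/(400/107)=581/40
back: M4=581/40
back: M3=610/107−28/107·581/40=19/10
back: M2=-53/14−5/28·19/10=-33/8
back: M1=-7/5−1/5·-33/8=-23/40
M: M0=0, M1=-23/40, M2=-33/8, M3=19/10, M4=581/40, M5=0
seg 0: a=0, c=M0/2=0, d=(M1−M0)/(6·3)=-23/720, b=Δ0−h0·(2M0+M1)/6=389/240
seg 1: a=4, c=M1/2=-23/80, d=(M2−M1)/(6·2)=-71/240, b=Δ1−h1·(2M1+M2)/6=91/120
seg 2: a=2, c=M2/2=-33/16, d=(M3−M2)/(6·1)=241/240, b=Δ2−h2·(2M2+M3)/6=-473/120
seg 3: a=-3, c=M3/2=19/20, d=(M4−M3)/(6·1)=101/48, b=Δ3−h3·(2M3+M4)/6=-1213/240
seg 4: a=-5, c=M4/2=581/80, d=(M5−M4)/(6·1)=-581/240, b=Δ4−h4·(2M4+M5)/6=379/120
t_q=3/2 → seg 0, τ=3/2; S=0+389/240·τ+0·τ²+-23/720·τ³=1487/640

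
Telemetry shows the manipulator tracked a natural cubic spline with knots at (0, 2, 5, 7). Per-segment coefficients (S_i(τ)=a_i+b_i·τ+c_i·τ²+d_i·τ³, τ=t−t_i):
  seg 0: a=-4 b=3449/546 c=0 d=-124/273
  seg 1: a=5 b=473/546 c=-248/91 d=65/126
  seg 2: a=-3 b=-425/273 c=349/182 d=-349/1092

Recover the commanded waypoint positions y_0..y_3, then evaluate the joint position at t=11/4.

y_0=-4 y_1=5 y_2=-3 y_3=-1
S(11/4) = 50487/11648

y_0 = S_0(0) = a_0 = -4
y_1 = S_1(0) = a_1 = 5
y_2 = S_2(0) = a_2 = -3
y_3 = S_2(2) = -1
t_q=11/4 is in segment 1 (τ=3/4); S_1(τ)=50487/11648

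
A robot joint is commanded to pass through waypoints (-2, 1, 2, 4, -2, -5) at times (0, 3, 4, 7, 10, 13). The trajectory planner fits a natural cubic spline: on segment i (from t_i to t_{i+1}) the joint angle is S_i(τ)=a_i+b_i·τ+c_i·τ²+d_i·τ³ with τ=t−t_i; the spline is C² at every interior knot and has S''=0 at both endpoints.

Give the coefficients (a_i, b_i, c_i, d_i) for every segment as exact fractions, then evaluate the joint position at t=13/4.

  seg 0: a=-2 b=869/849 c=0 d=-20/7641
  seg 1: a=1 b=809/849 c=-20/849 d=20/283
  seg 2: a=2 b=949/849 c=160/849 d=-863/7641
  seg 3: a=4 b=-680/849 c=-703/849 d=1091/7641
  seg 4: a=-2 b=-1625/849 c=388/849 d=-388/7641
S(13/4) = 5605/4528

Δ: Δ0=1, Δ1=1, Δ2=2/3, Δ3=-2, Δ4=-1
row 1: diag=8, rhs=0; c'=1/8, d'=0
row 2: denom=8−1·1/8=63/8; d'=(-2−1·0)/(63/8)=-16/63
row 3: denom=12−3·8/21=76/7; d'=(-16−3·-16/63)/(76/7)=-80/57
row 4: denom=12−3·21/76=849/76; d'=(6−3·-80/57)/(849/76)=776/849
back: M4=776/849
back: M3=-80/57−21/76·776/849=-1406/849
back: M2=-16/63−8/21·-1406/849=320/849
back: M1=0−1/8·320/849=-40/849
M: M0=0, M1=-40/849, M2=320/849, M3=-1406/849, M4=776/849, M5=0
seg 0: a=-2, c=M0/2=0, d=(M1−M0)/(6·3)=-20/7641, b=Δ0−h0·(2M0+M1)/6=869/849
seg 1: a=1, c=M1/2=-20/849, d=(M2−M1)/(6·1)=20/283, b=Δ1−h1·(2M1+M2)/6=809/849
seg 2: a=2, c=M2/2=160/849, d=(M3−M2)/(6·3)=-863/7641, b=Δ2−h2·(2M2+M3)/6=949/849
seg 3: a=4, c=M3/2=-703/849, d=(M4−M3)/(6·3)=1091/7641, b=Δ3−h3·(2M3+M4)/6=-680/849
seg 4: a=-2, c=M4/2=388/849, d=(M5−M4)/(6·3)=-388/7641, b=Δ4−h4·(2M4+M5)/6=-1625/849
t_q=13/4 → seg 1, τ=1/4; S=1+809/849·τ+-20/849·τ²+20/283·τ³=5605/4528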